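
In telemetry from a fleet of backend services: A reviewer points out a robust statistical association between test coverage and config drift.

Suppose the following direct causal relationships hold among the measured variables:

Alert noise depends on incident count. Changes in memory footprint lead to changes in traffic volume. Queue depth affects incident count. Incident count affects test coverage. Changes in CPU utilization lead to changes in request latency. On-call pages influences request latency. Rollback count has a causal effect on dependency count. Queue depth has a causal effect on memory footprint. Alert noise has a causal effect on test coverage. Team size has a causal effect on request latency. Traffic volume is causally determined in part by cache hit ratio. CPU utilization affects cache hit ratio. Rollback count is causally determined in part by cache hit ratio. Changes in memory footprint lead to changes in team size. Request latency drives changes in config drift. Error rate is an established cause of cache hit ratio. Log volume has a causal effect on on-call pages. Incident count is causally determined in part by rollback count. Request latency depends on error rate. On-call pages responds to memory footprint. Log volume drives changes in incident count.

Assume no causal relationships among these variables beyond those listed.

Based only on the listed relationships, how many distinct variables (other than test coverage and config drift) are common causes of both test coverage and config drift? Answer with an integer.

The common causes are: CPU utilization (to test coverage via CPU utilization → cache hit ratio → rollback count → incident count → test coverage; to config drift via CPU utilization → request latency → config drift); error rate (to test coverage via error rate → cache hit ratio → rollback count → incident count → test coverage; to config drift via error rate → request latency → config drift); log volume (to test coverage via log volume → incident count → test coverage; to config drift via log volume → on-call pages → request latency → config drift); queue depth (to test coverage via queue depth → incident count → test coverage; to config drift via queue depth → memory footprint → team size → request latency → config drift).
Every other variable lacks a causal path to at least one of test coverage and config drift.

4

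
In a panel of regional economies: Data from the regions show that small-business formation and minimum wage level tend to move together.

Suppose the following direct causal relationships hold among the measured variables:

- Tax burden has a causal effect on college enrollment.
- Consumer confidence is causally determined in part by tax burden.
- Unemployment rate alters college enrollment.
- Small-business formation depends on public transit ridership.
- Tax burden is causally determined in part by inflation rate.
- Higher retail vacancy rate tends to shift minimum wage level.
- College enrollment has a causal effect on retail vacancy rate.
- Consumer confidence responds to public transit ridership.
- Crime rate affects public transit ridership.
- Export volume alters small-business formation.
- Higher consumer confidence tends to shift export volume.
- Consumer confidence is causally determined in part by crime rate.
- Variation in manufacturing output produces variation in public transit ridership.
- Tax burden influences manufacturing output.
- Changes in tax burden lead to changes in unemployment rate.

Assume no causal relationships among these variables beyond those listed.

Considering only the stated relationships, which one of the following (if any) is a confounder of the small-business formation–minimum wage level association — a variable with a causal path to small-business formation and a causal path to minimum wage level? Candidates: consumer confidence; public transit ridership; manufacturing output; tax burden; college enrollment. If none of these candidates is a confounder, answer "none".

tax burden

Tax burden causes small-business formation (tax burden → consumer confidence → export volume → small-business formation) and also causes minimum wage level (tax burden → college enrollment → retail vacancy rate → minimum wage level); it is a common cause of both.
Each of the other candidates lacks a causal path to at least one of small-business formation and minimum wage level, so they do not confound the relationship.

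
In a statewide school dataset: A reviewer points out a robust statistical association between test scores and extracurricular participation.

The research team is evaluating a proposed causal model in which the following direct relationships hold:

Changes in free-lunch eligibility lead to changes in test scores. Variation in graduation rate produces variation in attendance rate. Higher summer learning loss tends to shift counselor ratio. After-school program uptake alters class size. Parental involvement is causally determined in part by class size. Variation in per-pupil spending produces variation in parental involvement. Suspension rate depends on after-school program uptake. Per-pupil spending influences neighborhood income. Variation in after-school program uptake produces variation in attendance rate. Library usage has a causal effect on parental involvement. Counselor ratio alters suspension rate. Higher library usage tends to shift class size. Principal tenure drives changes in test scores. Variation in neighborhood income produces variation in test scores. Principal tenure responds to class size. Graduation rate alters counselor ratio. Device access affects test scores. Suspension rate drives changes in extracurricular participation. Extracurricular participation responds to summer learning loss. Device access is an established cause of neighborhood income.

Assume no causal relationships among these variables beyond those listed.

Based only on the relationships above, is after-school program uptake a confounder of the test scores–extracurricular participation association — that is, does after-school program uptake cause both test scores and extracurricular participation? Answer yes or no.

After-school program uptake has a causal path to test scores (after-school program uptake → class size → principal tenure → test scores) and to extracurricular participation (after-school program uptake → suspension rate → extracurricular participation), so it is a common cause of both — a confounder.

yes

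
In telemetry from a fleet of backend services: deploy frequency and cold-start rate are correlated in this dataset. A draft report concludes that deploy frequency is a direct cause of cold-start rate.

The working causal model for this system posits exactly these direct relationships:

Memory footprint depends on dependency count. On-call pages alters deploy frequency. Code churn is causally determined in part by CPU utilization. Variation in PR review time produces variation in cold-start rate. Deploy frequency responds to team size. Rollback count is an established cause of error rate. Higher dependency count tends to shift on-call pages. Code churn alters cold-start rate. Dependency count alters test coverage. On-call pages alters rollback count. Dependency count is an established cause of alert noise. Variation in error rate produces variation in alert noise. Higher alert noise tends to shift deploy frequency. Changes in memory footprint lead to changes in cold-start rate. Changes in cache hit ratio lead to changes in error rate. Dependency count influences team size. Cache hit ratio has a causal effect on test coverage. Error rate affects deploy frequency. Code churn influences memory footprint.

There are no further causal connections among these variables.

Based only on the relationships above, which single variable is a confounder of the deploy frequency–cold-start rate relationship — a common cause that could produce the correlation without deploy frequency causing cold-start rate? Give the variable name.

Dependency count has a causal path to deploy frequency (dependency count → team size → deploy frequency) and a separate causal path to cold-start rate (dependency count → memory footprint → cold-start rate), so it is a common cause of both.
No stated relationship gives deploy frequency a causal route to cold-start rate, so the correlation is explained by the shared upstream cause rather than a direct effect.

dependency count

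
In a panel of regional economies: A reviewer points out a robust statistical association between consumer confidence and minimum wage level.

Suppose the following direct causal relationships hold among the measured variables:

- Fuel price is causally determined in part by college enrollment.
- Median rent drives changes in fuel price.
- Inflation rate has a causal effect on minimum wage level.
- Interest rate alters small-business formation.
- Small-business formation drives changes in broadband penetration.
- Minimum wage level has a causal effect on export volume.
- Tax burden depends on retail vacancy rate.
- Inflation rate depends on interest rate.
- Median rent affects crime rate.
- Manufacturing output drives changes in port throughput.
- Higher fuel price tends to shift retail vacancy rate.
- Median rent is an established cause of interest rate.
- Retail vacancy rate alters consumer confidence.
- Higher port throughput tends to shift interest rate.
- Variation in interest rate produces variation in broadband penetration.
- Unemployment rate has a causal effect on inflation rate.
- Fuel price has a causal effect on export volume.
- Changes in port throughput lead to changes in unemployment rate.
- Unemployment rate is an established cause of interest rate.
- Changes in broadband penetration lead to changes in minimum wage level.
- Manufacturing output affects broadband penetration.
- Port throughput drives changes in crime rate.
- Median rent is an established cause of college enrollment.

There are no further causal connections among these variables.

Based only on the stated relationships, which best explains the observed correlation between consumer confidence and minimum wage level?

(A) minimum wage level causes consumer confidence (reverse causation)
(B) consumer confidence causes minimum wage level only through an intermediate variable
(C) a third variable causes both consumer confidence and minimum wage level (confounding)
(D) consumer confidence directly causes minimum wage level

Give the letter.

Median rent causes consumer confidence (median rent → fuel price → retail vacancy rate → consumer confidence) and minimum wage level (median rent → interest rate → inflation rate → minimum wage level) — a common cause creating the correlation.
There is no stated path from consumer confidence to minimum wage level or from minimum wage level to consumer confidence, so neither direct nor reverse causation applies.

C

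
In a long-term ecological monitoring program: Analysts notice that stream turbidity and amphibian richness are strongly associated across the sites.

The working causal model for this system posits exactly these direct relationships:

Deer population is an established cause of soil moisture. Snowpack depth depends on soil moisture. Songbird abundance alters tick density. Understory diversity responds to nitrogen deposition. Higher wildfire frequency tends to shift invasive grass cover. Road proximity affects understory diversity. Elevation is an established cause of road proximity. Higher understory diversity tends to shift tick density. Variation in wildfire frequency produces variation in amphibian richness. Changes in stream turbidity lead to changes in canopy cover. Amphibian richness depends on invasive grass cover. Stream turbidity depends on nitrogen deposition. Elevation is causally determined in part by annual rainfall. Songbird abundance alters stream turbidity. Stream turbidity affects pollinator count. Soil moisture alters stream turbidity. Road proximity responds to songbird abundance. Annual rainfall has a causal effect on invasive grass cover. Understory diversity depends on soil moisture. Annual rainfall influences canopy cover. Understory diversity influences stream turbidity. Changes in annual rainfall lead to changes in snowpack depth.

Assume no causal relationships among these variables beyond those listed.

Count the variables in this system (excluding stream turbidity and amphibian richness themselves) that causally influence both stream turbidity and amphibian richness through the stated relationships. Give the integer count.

The common causes are: annual rainfall (to stream turbidity via annual rainfall → elevation → road proximity → understory diversity → stream turbidity; to amphibian richness via annual rainfall → invasive grass cover → amphibian richness).
Every other variable lacks a causal path to at least one of stream turbidity and amphibian richness.

1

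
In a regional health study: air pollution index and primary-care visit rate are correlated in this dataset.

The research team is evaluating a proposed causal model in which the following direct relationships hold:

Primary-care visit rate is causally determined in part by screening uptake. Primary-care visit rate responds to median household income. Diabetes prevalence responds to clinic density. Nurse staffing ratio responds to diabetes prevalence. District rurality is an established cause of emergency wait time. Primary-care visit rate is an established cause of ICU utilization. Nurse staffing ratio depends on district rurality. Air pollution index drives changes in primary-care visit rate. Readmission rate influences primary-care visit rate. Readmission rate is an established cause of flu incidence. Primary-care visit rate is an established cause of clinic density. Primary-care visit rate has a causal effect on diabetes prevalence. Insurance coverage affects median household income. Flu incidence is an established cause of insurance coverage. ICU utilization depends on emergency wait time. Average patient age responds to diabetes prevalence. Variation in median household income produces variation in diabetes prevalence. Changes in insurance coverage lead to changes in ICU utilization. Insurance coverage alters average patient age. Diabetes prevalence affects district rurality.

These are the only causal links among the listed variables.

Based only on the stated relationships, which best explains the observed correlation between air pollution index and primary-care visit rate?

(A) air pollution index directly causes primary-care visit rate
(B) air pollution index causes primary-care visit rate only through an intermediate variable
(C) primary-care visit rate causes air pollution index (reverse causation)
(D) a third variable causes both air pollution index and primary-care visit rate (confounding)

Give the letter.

There is a stated direct causal link air pollution index → primary-care visit rate, and no variable causes both air pollution index and primary-care visit rate, so the correlation reflects direct causation.

A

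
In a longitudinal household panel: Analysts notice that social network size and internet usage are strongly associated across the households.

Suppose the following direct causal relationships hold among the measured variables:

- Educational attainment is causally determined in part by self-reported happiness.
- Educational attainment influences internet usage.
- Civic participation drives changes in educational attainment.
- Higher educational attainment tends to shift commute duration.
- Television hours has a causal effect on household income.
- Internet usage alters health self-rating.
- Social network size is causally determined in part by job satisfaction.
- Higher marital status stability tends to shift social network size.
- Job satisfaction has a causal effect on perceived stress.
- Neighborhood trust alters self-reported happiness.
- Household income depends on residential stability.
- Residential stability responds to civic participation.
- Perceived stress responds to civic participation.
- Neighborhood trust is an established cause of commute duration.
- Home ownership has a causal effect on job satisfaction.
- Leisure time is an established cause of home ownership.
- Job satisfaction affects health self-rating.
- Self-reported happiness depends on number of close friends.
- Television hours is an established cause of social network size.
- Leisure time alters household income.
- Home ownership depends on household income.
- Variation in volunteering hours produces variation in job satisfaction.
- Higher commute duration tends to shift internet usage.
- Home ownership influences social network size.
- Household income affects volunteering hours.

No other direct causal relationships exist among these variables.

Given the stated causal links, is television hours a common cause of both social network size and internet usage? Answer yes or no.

no

Television hours has no stated causal path to internet usage. A confounder must cause both variables, so television hours does not qualify.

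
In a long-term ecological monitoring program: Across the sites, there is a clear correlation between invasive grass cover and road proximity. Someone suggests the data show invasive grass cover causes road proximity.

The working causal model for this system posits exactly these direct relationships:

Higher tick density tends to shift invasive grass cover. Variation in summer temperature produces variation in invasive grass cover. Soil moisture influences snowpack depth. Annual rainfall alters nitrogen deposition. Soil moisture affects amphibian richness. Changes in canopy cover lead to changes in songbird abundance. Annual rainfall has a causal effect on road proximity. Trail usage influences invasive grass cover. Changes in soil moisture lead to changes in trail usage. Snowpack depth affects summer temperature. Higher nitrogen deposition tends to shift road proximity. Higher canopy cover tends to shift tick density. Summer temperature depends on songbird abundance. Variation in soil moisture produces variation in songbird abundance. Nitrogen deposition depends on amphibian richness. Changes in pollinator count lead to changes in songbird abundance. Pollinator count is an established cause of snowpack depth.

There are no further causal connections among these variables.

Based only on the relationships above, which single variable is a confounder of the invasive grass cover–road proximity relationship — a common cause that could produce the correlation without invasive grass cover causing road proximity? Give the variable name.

Soil moisture has a causal path to invasive grass cover (soil moisture → trail usage → invasive grass cover) and a separate causal path to road proximity (soil moisture → amphibian richness → nitrogen deposition → road proximity), so it is a common cause of both.
No stated relationship gives invasive grass cover a causal route to road proximity, so the correlation is explained by the shared upstream cause rather than a direct effect.

soil moisture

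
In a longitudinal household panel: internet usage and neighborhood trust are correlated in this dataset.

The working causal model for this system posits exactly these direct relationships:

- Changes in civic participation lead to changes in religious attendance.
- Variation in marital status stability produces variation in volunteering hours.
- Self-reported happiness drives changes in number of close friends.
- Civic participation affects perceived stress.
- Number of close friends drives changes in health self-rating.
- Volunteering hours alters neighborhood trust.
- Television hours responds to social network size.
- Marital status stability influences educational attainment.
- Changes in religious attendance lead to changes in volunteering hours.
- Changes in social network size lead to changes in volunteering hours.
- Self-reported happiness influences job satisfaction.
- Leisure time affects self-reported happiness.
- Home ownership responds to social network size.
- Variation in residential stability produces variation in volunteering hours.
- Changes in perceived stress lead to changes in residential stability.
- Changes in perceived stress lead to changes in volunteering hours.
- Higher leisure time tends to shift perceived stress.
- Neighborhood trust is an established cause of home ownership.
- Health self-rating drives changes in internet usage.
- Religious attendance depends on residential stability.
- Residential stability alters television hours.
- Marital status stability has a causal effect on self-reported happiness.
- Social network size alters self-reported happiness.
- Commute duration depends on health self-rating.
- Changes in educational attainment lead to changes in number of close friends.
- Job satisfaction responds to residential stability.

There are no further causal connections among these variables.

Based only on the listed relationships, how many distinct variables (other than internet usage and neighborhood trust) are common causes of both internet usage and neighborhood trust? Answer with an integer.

3

The common causes are: leisure time (to internet usage via leisure time → self-reported happiness → number of close friends → health self-rating → internet usage; to neighborhood trust via leisure time → perceived stress → volunteering hours → neighborhood trust); marital status stability (to internet usage via marital status stability → self-reported happiness → number of close friends → health self-rating → internet usage; to neighborhood trust via marital status stability → volunteering hours → neighborhood trust); social network size (to internet usage via social network size → self-reported happiness → number of close friends → health self-rating → internet usage; to neighborhood trust via social network size → volunteering hours → neighborhood trust).
Every other variable lacks a causal path to at least one of internet usage and neighborhood trust.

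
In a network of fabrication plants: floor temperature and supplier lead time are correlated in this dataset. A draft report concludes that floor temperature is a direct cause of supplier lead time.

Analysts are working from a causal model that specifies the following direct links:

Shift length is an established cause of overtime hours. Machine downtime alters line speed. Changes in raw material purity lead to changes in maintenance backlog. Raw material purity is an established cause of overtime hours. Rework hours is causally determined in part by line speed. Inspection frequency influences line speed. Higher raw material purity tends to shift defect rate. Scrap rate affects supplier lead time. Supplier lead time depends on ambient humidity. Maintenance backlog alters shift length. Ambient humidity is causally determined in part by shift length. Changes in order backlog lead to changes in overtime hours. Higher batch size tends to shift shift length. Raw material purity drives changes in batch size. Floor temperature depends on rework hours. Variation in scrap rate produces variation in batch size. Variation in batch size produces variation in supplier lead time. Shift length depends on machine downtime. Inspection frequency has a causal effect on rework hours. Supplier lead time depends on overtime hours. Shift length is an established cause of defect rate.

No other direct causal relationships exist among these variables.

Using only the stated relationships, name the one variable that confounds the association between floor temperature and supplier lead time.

Machine downtime has a causal path to floor temperature (machine downtime → line speed → rework hours → floor temperature) and a separate causal path to supplier lead time (machine downtime → shift length → overtime hours → supplier lead time), so it is a common cause of both.
No stated relationship gives floor temperature a causal route to supplier lead time, so the correlation is explained by the shared upstream cause rather than a direct effect.

machine downtime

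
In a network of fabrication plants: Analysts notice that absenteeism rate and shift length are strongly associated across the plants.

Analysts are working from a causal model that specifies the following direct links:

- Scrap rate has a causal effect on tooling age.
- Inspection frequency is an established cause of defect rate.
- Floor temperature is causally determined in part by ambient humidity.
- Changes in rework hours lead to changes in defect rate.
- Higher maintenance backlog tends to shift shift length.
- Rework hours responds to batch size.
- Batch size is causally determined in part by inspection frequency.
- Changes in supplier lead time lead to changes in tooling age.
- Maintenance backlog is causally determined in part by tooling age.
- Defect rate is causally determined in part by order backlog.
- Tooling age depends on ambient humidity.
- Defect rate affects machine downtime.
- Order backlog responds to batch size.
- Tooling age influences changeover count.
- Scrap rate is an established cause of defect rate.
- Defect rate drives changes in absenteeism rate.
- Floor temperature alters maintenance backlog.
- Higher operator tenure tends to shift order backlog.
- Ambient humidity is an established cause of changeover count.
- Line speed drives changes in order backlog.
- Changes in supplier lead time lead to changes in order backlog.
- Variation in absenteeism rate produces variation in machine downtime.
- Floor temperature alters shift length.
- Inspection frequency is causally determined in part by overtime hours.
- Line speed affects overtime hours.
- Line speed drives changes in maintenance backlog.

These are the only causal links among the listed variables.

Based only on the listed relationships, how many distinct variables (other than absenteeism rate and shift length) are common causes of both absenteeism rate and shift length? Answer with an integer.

The common causes are: line speed (to absenteeism rate via line speed → order backlog → defect rate → absenteeism rate; to shift length via line speed → maintenance backlog → shift length); scrap rate (to absenteeism rate via scrap rate → defect rate → absenteeism rate; to shift length via scrap rate → tooling age → maintenance backlog → shift length); supplier lead time (to absenteeism rate via supplier lead time → order backlog → defect rate → absenteeism rate; to shift length via supplier lead time → tooling age → maintenance backlog → shift length).
Every other variable lacks a causal path to at least one of absenteeism rate and shift length.

3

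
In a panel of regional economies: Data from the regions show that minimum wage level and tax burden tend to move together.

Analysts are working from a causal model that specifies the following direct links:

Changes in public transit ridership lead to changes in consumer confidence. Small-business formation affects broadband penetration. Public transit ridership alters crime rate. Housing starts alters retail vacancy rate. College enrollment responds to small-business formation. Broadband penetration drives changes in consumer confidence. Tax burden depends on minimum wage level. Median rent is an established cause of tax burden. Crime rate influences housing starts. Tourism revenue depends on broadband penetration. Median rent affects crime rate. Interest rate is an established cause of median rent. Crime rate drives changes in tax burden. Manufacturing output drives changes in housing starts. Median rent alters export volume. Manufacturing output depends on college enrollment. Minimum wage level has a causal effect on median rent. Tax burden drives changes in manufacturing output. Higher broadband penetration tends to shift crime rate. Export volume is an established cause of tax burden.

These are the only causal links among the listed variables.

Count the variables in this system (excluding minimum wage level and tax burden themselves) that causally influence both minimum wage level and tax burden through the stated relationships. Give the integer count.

No listed variable has a causal path to both minimum wage level and tax burden, so there are no common causes.

0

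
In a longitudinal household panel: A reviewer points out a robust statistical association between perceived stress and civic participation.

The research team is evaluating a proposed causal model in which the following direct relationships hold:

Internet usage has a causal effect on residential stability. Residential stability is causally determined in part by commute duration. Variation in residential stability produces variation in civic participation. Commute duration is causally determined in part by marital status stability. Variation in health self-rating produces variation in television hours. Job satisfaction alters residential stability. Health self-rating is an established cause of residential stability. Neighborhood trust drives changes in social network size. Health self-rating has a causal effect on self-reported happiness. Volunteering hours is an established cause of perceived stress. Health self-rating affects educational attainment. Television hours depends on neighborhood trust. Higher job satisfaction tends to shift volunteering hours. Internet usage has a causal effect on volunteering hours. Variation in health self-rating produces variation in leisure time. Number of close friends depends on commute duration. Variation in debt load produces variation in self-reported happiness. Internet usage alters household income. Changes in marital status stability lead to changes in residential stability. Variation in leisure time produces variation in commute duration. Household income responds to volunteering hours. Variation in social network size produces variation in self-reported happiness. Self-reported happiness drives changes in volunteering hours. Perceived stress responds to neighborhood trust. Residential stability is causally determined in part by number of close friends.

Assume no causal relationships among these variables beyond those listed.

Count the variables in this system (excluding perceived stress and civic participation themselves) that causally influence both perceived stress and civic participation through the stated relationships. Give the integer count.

The common causes are: health self-rating (to perceived stress via health self-rating → self-reported happiness → volunteering hours → perceived stress; to civic participation via health self-rating → residential stability → civic participation); internet usage (to perceived stress via internet usage → volunteering hours → perceived stress; to civic participation via internet usage → residential stability → civic participation); job satisfaction (to perceived stress via job satisfaction → volunteering hours → perceived stress; to civic participation via job satisfaction → residential stability → civic participation).
Every other variable lacks a causal path to at least one of perceived stress and civic participation.

3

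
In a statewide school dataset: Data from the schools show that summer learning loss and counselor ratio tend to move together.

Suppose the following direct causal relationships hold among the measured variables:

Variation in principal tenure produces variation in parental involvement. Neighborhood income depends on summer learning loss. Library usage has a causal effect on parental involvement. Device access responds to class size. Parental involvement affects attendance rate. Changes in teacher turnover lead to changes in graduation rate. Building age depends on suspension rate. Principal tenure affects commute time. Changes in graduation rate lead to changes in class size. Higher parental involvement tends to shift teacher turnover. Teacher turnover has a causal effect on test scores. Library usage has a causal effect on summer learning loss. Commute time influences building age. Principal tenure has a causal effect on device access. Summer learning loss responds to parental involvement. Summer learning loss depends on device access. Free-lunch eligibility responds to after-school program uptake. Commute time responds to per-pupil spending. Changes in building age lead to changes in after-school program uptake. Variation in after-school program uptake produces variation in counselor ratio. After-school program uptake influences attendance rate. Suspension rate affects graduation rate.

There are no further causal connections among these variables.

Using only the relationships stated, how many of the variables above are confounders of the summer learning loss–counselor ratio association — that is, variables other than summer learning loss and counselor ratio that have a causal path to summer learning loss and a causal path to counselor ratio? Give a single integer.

2

The common causes are: principal tenure (to summer learning loss via principal tenure → device access → summer learning loss; to counselor ratio via principal tenure → commute time → building age → after-school program uptake → counselor ratio); suspension rate (to summer learning loss via suspension rate → graduation rate → class size → device access → summer learning loss; to counselor ratio via suspension rate → building age → after-school program uptake → counselor ratio).
Every other variable lacks a causal path to at least one of summer learning loss and counselor ratio.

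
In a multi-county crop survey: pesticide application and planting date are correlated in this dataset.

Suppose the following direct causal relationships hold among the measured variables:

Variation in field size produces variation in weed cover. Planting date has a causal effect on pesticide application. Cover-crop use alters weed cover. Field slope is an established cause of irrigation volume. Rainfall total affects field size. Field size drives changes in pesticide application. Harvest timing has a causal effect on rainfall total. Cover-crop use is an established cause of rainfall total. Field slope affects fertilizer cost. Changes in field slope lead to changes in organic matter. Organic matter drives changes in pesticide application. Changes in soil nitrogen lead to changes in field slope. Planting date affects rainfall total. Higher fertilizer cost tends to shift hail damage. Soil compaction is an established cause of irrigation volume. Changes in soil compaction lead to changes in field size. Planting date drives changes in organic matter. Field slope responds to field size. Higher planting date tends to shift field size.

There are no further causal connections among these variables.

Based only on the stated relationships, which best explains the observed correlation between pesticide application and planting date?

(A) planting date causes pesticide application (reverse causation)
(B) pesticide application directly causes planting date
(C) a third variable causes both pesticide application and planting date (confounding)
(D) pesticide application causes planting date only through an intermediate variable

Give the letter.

The stated link runs planting date → pesticide application; pesticide application has no causal path to planting date. No variable causes both, so confounding is ruled out. The correlation reflects reverse causation.

A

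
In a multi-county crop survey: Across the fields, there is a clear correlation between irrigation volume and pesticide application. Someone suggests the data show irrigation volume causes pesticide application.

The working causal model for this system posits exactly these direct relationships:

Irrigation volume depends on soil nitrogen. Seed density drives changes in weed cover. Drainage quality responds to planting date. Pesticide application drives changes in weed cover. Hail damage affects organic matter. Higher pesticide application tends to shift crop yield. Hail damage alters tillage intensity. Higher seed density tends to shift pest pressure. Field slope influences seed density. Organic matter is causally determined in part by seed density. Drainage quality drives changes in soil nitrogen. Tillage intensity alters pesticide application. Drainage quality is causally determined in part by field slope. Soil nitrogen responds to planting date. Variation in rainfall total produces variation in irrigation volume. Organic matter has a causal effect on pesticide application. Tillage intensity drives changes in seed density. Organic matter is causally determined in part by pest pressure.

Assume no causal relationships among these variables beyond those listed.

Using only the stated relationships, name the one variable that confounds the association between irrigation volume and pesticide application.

field slope

Field slope has a causal path to irrigation volume (field slope → drainage quality → soil nitrogen → irrigation volume) and a separate causal path to pesticide application (field slope → seed density → organic matter → pesticide application), so it is a common cause of both.
No stated relationship gives irrigation volume a causal route to pesticide application, so the correlation is explained by the shared upstream cause rather than a direct effect.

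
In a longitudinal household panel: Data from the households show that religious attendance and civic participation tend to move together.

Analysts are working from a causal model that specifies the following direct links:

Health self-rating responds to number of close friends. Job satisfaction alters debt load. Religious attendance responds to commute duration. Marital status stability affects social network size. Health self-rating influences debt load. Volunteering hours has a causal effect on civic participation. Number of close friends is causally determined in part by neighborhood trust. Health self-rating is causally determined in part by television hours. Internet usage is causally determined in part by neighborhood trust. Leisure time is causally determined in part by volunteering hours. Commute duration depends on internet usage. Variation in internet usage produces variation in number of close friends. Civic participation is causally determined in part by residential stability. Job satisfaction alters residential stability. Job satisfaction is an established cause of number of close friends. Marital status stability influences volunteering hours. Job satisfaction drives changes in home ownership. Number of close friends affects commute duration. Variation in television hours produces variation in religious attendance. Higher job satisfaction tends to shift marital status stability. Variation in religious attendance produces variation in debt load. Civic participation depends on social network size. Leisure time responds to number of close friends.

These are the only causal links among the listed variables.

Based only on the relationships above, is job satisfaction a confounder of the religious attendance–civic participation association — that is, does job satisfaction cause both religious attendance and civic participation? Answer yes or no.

yes

Job satisfaction has a causal path to religious attendance (job satisfaction → number of close friends → commute duration → religious attendance) and to civic participation (job satisfaction → residential stability → civic participation), so it is a common cause of both — a confounder.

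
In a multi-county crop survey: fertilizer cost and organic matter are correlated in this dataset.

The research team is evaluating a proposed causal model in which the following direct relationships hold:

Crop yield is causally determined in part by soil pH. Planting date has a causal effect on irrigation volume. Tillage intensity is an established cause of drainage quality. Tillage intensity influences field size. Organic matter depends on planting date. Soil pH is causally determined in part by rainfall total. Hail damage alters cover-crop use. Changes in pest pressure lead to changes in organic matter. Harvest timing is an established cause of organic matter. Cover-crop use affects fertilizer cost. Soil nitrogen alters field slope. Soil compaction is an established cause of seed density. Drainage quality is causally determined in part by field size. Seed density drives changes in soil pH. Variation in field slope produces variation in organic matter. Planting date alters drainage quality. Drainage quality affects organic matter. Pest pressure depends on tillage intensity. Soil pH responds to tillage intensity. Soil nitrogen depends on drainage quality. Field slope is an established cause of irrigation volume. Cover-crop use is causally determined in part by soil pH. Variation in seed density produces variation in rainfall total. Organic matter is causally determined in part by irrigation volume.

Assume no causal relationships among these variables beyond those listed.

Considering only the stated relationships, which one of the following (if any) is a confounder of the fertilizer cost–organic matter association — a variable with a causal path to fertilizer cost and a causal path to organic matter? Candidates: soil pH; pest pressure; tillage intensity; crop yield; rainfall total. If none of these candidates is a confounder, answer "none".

Tillage intensity causes fertilizer cost (tillage intensity → soil pH → cover-crop use → fertilizer cost) and also causes organic matter (tillage intensity → pest pressure → organic matter); it is a common cause of both.
Each of the other candidates lacks a causal path to at least one of fertilizer cost and organic matter, so they do not confound the relationship.

tillage intensity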